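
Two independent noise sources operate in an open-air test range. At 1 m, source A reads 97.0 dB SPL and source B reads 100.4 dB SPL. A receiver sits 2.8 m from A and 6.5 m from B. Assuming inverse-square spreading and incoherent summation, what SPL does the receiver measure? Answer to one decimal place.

At the listener: L_A = 97.0 − 20·log₁₀(2.8) = 88.06 dB; L_B = 100.4 − 20·log₁₀(6.5) = 84.14 dB.
Combined: 10·log₁₀(10^(88.06/10)+10^(84.14/10)) = 89.5 dB SPL.

89.5 dB SPL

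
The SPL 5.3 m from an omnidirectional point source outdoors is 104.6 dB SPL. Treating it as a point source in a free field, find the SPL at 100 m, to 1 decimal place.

Free-field point source: level drops by 20·log₁₀ of the distance ratio.
ΔL = −20·log₁₀(100/5.3) = -25.51 dB, so L₂ = 104.6 + (-25.51) = 79.1 dB SPL.

79.1 dB SPL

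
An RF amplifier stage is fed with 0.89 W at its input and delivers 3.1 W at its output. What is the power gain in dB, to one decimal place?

Power is a power quantity, so gain = 10·log₁₀(P_out/P_in).
10·log₁₀(3.1/0.89) = 10·log₁₀(3.483) = 5.4 dB.

5.4 dB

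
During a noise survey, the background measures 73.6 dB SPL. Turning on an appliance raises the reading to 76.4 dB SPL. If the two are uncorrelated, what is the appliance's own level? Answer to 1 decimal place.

Subtract intensities: L_src = 10·log₁₀(10^(L_total/10) − 10^(L_bg/10)).
L_src = 10·log₁₀(10^(76.4/10) − 10^(73.6/10)) = 10·log₁₀(20740000) = 73.2 dB SPL.

73.2 dB SPL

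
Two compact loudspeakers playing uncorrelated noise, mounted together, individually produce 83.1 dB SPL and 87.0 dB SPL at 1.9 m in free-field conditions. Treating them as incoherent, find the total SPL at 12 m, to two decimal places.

Combined at 1.9 m: 10·log₁₀(10^(83.1/10)+10^(87.0/10)) = 88.484 dB SPL.
Then apply −20·log₁₀(12/1.9) = -16.009 dB → 72.48 dB SPL.

72.48 dB SPL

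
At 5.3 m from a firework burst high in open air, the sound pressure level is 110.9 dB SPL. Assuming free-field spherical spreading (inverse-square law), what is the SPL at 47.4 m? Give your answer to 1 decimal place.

Inverse-square spreading gives ΔL = −20·log₁₀(d₂/d₁).
ΔL = −20·log₁₀(47.4/5.3) = -19.03 dB, so L₂ = 110.9 + (-19.03) = 91.9 dB SPL.

91.9 dB SPL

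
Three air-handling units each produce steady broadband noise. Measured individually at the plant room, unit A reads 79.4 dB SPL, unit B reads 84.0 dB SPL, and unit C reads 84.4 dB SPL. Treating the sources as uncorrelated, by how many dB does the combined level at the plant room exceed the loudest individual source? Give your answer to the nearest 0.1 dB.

3.5 dB

Incoherent sources sum as intensities:
L_total = 10·log₁₀(10^(79.4/10) + 10^(84.0/10) + 10^(84.4/10)) = 87.88 dB SPL.
Excess over the loudest (84.4 dB): 87.88 − 84.4 = 3.5 dB.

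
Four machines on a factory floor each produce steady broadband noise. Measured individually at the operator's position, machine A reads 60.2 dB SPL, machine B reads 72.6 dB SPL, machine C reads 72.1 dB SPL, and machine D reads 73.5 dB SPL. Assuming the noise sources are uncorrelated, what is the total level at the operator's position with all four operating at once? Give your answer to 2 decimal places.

77.62 dB SPL

Uncorrelated sources add in intensity (power), not in dB.
L_total = 10·log₁₀(10^(60.2/10) + 10^(72.6/10) + 10^(72.1/10) + 10^(73.5/10)) = 10·log₁₀(57850000) = 77.62 dB SPL.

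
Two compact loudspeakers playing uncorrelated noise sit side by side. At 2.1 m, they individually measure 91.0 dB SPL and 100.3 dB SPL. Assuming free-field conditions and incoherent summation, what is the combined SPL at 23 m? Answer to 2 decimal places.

Combined at 2.1 m: 10·log₁₀(10^(91.0/10)+10^(100.3/10)) = 100.782 dB SPL.
Then apply −20·log₁₀(23/2.1) = -20.790 dB → 79.99 dB SPL.

79.99 dB SPL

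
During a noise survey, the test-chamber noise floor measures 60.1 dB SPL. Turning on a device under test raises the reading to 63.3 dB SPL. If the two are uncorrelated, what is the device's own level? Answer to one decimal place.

Subtract intensities: L_src = 10·log₁₀(10^(L_total/10) − 10^(L_bg/10)).
L_src = 10·log₁₀(10^(63.3/10) − 10^(60.1/10)) = 10·log₁₀(1115000) = 60.5 dB SPL.

60.5 dB SPL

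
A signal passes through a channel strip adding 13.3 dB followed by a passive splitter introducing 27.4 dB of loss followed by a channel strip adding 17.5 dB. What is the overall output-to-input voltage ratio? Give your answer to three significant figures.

1.48

Net gain = 13.3 + (−27.4) + 17.5 = 3.4 dB.
Voltage ratio = 10^(3.4/20) = 1.48.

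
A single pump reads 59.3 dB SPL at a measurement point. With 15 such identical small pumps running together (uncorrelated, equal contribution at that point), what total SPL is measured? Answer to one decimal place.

15 equal incoherent sources raise the level by 10·log₁₀(15) = 11.76 dB.
L_total = 59.3 + 11.76 = 71.1 dB SPL.

71.1 dB SPL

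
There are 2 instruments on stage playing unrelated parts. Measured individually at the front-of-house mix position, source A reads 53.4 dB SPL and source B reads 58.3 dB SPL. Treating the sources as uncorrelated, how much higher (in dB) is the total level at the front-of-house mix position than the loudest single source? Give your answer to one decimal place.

Incoherent sources sum as intensities:
L_total = 10·log₁₀(10^(53.4/10) + 10^(58.3/10)) = 59.52 dB SPL.
Excess over the loudest (58.3 dB): 59.52 − 58.3 = 1.2 dB.

1.2 dB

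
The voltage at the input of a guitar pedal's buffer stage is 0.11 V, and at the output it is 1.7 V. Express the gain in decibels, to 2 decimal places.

Voltage is an amplitude quantity, so gain = 20·log₁₀(V_out/V_in).
20·log₁₀(1.7/0.11) = 20·log₁₀(15.45) = 23.78 dB.

23.78 dB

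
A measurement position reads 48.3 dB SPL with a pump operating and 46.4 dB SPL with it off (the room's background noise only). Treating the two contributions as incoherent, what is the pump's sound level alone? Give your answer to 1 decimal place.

Remove the background by subtracting linear intensities:
L_src = 10·log₁₀(10^(48.3/10) − 10^(46.4/10)) = 10·log₁₀(23960) = 43.8 dB SPL.

43.8 dB SPL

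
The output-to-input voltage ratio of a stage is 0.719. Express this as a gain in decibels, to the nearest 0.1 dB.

-2.9 dB

Voltage is an amplitude quantity, so gain = 20·log₁₀(V_out/V_in).
20·log₁₀(0.719) = -2.9 dB.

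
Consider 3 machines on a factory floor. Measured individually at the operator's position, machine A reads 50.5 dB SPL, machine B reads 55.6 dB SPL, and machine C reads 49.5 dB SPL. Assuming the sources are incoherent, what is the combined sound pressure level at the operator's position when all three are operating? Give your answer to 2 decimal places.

57.52 dB SPL

Uncorrelated sources add in intensity (power), not in dB.
L_total = 10·log₁₀(10^(50.5/10) + 10^(55.6/10) + 10^(49.5/10)) = 10·log₁₀(564400) = 57.52 dB SPL.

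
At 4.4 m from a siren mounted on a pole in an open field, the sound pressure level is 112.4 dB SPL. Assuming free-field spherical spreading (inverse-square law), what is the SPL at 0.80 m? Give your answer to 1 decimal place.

Inverse-square spreading gives ΔL = −20·log₁₀(d₂/d₁).
ΔL = −20·log₁₀(0.80/4.4) = 14.81 dB, so L₂ = 112.4 + (14.81) = 127.2 dB SPL.

127.2 dB SPL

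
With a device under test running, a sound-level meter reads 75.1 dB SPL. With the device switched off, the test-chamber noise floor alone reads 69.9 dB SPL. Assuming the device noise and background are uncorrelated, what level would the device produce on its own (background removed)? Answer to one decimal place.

73.5 dB SPL

Background correction is a power subtraction:
L_src = 10·log₁₀(10^(75.1/10) − 10^(69.9/10)) = 10·log₁₀(22590000) = 73.5 dB SPL.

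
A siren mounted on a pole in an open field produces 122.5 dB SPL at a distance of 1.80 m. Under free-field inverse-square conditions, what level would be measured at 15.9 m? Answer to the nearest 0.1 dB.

Inverse-square spreading gives ΔL = −20·log₁₀(d₂/d₁).
ΔL = −20·log₁₀(15.9/1.80) = -18.92 dB, so L₂ = 122.5 + (-18.92) = 103.6 dB SPL.

103.6 dB SPL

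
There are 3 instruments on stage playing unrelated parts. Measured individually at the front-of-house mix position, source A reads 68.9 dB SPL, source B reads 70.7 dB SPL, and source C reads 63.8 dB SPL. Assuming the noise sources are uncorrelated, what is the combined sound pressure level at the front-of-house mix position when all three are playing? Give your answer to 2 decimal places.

73.41 dB SPL

Uncorrelated sources add in intensity (power), not in dB.
L_total = 10·log₁₀(10^(68.9/10) + 10^(70.7/10) + 10^(63.8/10)) = 10·log₁₀(21910000) = 73.41 dB SPL.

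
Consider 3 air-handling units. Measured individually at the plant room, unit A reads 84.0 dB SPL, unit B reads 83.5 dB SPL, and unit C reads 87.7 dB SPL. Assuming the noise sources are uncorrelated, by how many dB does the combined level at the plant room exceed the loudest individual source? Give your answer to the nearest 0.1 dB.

2.6 dB

Uncorrelated sources add in intensity (power), not in dB.
L_total = 10·log₁₀(10^(84.0/10) + 10^(83.5/10) + 10^(87.7/10)) = 90.27 dB SPL.
Excess over the loudest (87.7 dB): 90.27 − 87.7 = 2.6 dB.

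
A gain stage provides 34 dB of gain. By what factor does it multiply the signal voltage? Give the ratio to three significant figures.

Voltage ratio = 10^(dB/20).
10^(34/20) = 10^(1.700) = 50.1.

50.1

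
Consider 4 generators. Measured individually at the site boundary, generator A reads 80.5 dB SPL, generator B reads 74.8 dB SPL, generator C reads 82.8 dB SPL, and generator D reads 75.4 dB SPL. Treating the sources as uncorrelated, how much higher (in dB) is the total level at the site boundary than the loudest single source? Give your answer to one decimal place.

2.9 dB

Incoherent sources sum as intensities:
L_total = 10·log₁₀(10^(80.5/10) + 10^(74.8/10) + 10^(82.8/10) + 10^(75.4/10)) = 85.65 dB SPL.
Excess over the loudest (82.8 dB): 85.65 − 82.8 = 2.9 dB.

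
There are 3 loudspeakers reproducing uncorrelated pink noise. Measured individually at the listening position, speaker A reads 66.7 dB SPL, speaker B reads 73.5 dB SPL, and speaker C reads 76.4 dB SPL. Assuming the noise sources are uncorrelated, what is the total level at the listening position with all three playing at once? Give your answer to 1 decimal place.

Add the sources as powers (linear), then convert back to dB:
L_total = 10·log₁₀(10^(66.7/10) + 10^(73.5/10) + 10^(76.4/10)) = 10·log₁₀(70720000) = 78.5 dB SPL.

78.5 dB SPL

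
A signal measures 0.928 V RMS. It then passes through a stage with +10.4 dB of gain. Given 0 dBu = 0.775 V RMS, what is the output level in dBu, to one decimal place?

Input level: 20·log₁₀(0.928/0.775) = 1.56 dBu.
Output: 1.56 + 10.4 = +12.0 dBu.

+12.0 dBu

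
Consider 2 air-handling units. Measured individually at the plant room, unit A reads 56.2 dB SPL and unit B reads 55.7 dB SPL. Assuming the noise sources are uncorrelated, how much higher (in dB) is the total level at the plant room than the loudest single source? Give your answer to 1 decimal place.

2.8 dB

Add the sources as powers (linear), then convert back to dB:
L_total = 10·log₁₀(10^(56.2/10) + 10^(55.7/10)) = 58.97 dB SPL.
Excess over the loudest (56.2 dB): 58.97 − 56.2 = 2.8 dB.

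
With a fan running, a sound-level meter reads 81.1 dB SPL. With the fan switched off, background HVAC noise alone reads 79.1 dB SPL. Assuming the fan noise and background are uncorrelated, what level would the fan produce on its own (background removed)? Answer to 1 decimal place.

Remove the background by subtracting linear intensities:
L_src = 10·log₁₀(10^(81.1/10) − 10^(79.1/10)) = 10·log₁₀(47540000) = 76.8 dB SPL.

76.8 dB SPL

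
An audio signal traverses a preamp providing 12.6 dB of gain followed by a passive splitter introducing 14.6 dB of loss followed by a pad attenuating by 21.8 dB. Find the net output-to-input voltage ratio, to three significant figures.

Net gain = 12.6 + (−14.6) + (−21.8) = -23.8 dB.
Voltage ratio = 10^(-23.8/20) = 0.0646.

0.0646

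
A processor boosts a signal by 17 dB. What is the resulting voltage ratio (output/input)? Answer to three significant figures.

7.08

Voltage ratio = 10^(dB/20).
10^(17/20) = 10^(0.8500) = 7.08.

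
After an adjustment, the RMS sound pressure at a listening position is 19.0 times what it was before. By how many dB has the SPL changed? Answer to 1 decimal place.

SPL change from a pressure ratio uses the 20·log₁₀ form:
20·log₁₀(19.0) = 25.6 dB.

25.6 dB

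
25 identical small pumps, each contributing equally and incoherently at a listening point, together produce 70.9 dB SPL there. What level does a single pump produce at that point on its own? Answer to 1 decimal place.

25 equal incoherent sources add 10·log₁₀(25) = 13.98 dB over one source.
L_one = 70.9 − 13.98 = 56.9 dB SPL.

56.9 dB SPL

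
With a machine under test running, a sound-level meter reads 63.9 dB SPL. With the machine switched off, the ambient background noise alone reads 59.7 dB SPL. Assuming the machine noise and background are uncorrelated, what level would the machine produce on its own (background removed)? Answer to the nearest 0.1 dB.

61.8 dB SPL

Subtract intensities: L_src = 10·log₁₀(10^(L_total/10) − 10^(L_bg/10)).
L_src = 10·log₁₀(10^(63.9/10) − 10^(59.7/10)) = 10·log₁₀(1521000) = 61.8 dB SPL.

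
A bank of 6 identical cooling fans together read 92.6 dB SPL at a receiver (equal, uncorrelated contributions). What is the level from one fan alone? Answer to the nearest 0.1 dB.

84.8 dB SPL

6 equal incoherent sources add 10·log₁₀(6) = 7.78 dB over one source.
L_one = 92.6 − 7.78 = 84.8 dB SPL.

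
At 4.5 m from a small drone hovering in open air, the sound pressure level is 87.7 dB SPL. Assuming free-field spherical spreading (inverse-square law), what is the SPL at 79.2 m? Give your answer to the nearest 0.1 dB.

Free-field point source: level drops by 20·log₁₀ of the distance ratio.
ΔL = −20·log₁₀(79.2/4.5) = -24.91 dB, so L₂ = 87.7 + (-24.91) = 62.8 dB SPL.

62.8 dB SPL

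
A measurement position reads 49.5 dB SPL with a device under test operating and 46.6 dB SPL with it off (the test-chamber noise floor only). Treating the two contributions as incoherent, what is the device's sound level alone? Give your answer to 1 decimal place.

Remove the background by subtracting linear intensities:
L_src = 10·log₁₀(10^(49.5/10) − 10^(46.6/10)) = 10·log₁₀(43420) = 46.4 dB SPL.

46.4 dB SPL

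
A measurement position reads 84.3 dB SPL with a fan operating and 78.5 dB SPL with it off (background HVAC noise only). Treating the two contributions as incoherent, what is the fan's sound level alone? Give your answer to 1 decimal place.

Remove the background by subtracting linear intensities:
L_src = 10·log₁₀(10^(84.3/10) − 10^(78.5/10)) = 10·log₁₀(198400000) = 83.0 dB SPL.

83.0 dB SPL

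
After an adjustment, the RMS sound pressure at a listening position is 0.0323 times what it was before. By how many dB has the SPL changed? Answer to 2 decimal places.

-29.82 dB

Sound pressure is an amplitude quantity: ΔL = 20·log₁₀(p₂/p₁).
20·log₁₀(0.0323) = -29.82 dB.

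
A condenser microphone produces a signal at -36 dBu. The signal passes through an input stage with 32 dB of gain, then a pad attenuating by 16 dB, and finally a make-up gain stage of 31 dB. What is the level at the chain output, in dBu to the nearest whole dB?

Cascaded gains and losses add directly in dB.
-36 + 32 − 16 + 31 = +11 dBu.

+11 dBu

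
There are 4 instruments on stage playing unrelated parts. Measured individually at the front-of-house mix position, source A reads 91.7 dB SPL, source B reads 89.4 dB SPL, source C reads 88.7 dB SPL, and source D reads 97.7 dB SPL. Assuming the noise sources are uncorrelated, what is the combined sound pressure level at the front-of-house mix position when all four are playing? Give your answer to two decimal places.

Add the sources as powers (linear), then convert back to dB:
L_total = 10·log₁₀(10^(91.7/10) + 10^(89.4/10) + 10^(88.7/10) + 10^(97.7/10)) = 10·log₁₀(8980000000) = 99.53 dB SPL.

99.53 dB SPL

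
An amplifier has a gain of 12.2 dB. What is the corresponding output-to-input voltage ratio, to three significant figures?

4.07

Voltage ratio = 10^(dB/20).
10^(12.2/20) = 10^(0.6100) = 4.07.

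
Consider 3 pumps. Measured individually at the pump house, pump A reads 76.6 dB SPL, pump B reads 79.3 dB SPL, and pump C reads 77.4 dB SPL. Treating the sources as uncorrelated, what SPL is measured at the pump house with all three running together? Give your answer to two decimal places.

82.69 dB SPL

Add the sources as powers (linear), then convert back to dB:
L_total = 10·log₁₀(10^(76.6/10) + 10^(79.3/10) + 10^(77.4/10)) = 10·log₁₀(185800000) = 82.69 dB SPL.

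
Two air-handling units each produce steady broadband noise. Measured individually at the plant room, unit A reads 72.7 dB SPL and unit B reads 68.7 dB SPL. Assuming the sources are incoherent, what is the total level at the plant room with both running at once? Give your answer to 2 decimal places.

74.16 dB SPL

Add the sources as powers (linear), then convert back to dB:
L_total = 10·log₁₀(10^(72.7/10) + 10^(68.7/10)) = 10·log₁₀(26030000) = 74.16 dB SPL.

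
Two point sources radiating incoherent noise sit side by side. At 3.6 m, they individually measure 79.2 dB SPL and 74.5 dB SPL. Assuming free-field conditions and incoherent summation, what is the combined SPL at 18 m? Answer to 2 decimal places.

66.49 dB SPL

Combined at 3.6 m: 10·log₁₀(10^(79.2/10)+10^(74.5/10)) = 80.467 dB SPL.
Then apply −20·log₁₀(18/3.6) = -13.979 dB → 66.49 dB SPL.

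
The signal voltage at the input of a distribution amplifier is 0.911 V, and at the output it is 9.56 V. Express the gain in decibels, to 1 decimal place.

20.4 dB

Voltage is an amplitude quantity, so gain = 20·log₁₀(V_out/V_in).
20·log₁₀(9.56/0.911) = 20·log₁₀(10.49) = 20.4 dB.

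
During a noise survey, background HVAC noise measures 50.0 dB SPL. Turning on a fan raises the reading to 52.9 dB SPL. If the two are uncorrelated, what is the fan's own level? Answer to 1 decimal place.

Remove the background by subtracting linear intensities:
L_src = 10·log₁₀(10^(52.9/10) − 10^(50.0/10)) = 10·log₁₀(94980) = 49.8 dB SPL.

49.8 dB SPL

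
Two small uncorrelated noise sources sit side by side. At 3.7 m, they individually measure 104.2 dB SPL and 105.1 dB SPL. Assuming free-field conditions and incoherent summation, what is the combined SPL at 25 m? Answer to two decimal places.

91.09 dB SPL

Combined at 3.7 m: 10·log₁₀(10^(104.2/10)+10^(105.1/10)) = 107.684 dB SPL.
Then apply −20·log₁₀(25/3.7) = -16.595 dB → 91.09 dB SPL.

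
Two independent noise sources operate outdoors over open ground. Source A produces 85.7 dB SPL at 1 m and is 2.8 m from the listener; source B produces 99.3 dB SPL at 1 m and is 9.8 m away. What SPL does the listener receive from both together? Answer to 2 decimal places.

At the listener: L_A = 85.7 − 20·log₁₀(2.8) = 76.757 dB; L_B = 99.3 − 20·log₁₀(9.8) = 79.475 dB.
Combined: 10·log₁₀(10^(76.757/10)+10^(79.475/10)) = 81.34 dB SPL.

81.34 dB SPL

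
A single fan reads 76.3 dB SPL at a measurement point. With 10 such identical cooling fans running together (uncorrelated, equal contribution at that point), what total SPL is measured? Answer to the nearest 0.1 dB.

86.3 dB SPL

10 equal incoherent sources raise the level by 10·log₁₀(10) = 10.00 dB.
L_total = 76.3 + 10.00 = 86.3 dB SPL.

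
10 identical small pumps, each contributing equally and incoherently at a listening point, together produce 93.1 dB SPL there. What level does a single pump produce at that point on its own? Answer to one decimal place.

83.1 dB SPL

10 equal incoherent sources add 10·log₁₀(10) = 10.00 dB over one source.
L_one = 93.1 − 10.00 = 83.1 dB SPL.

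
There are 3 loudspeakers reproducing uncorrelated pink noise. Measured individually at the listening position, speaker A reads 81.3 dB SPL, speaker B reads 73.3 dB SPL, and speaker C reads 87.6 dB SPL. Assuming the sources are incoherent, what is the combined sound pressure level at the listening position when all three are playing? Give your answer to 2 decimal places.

Uncorrelated sources add in intensity (power), not in dB.
L_total = 10·log₁₀(10^(81.3/10) + 10^(73.3/10) + 10^(87.6/10)) = 10·log₁₀(731700000) = 88.64 dB SPL.

88.64 dB SPL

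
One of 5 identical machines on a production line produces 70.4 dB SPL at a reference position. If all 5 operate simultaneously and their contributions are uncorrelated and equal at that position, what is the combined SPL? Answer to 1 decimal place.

77.4 dB SPL

5 equal incoherent sources raise the level by 10·log₁₀(5) = 6.99 dB.
L_total = 70.4 + 6.99 = 77.4 dB SPL.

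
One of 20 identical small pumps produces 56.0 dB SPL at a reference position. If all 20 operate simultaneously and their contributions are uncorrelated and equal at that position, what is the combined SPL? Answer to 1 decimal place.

69.0 dB SPL

20 equal incoherent sources raise the level by 10·log₁₀(20) = 13.01 dB.
L_total = 56.0 + 13.01 = 69.0 dB SPL.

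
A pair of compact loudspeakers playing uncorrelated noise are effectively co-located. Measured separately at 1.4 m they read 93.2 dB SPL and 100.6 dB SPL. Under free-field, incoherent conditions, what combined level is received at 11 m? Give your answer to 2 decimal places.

83.42 dB SPL

Combined at 1.4 m: 10·log₁₀(10^(93.2/10)+10^(100.6/10)) = 101.326 dB SPL.
Then apply −20·log₁₀(11/1.4) = -17.905 dB → 83.42 dB SPL.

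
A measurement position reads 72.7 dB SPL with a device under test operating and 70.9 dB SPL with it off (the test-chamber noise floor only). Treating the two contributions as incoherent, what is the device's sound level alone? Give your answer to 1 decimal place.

Background correction is a power subtraction:
L_src = 10·log₁₀(10^(72.7/10) − 10^(70.9/10)) = 10·log₁₀(6318000) = 68.0 dB SPL.

68.0 dB SPL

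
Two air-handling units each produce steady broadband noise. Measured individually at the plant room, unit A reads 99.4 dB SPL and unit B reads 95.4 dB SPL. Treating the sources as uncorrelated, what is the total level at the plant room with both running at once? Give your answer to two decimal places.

Add the sources as powers (linear), then convert back to dB:
L_total = 10·log₁₀(10^(99.4/10) + 10^(95.4/10)) = 10·log₁₀(12177000000) = 100.86 dB SPL.

100.86 dB SPL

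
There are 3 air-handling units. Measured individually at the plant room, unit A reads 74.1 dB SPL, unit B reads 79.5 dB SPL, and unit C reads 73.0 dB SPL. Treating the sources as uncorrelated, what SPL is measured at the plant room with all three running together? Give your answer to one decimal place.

81.3 dB SPL

Incoherent sources sum as intensities:
L_total = 10·log₁₀(10^(74.1/10) + 10^(79.5/10) + 10^(73.0/10)) = 10·log₁₀(134800000) = 81.3 dB SPL.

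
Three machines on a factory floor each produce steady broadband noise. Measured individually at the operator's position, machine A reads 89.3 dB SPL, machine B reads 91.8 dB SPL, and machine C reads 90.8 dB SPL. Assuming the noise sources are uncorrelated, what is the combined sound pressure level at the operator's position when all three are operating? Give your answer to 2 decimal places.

95.52 dB SPL

Uncorrelated sources add in intensity (power), not in dB.
L_total = 10·log₁₀(10^(89.3/10) + 10^(91.8/10) + 10^(90.8/10)) = 10·log₁₀(3567000000) = 95.52 dB SPL.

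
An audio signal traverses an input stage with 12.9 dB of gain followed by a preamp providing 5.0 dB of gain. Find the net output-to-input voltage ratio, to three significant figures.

7.85

Net gain = 12.9 + 5.0 = 17.9 dB.
Voltage ratio = 10^(17.9/20) = 7.85.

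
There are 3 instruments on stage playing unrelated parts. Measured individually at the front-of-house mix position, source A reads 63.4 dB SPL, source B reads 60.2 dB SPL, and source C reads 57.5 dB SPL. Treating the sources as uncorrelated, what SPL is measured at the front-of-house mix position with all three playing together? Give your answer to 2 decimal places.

65.79 dB SPL

Uncorrelated sources add in intensity (power), not in dB.
L_total = 10·log₁₀(10^(63.4/10) + 10^(60.2/10) + 10^(57.5/10)) = 10·log₁₀(3797000) = 65.79 dB SPL.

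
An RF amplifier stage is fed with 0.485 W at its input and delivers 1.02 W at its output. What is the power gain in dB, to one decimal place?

3.2 dB

For a power ratio, dB = 10·log₁₀(P₂/P₁).
10·log₁₀(1.02/0.485) = 10·log₁₀(2.103) = 3.2 dB.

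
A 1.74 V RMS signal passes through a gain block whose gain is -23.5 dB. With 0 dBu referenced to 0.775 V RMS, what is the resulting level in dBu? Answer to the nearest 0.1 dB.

-16.5 dBu

Input level: 20·log₁₀(1.74/0.775) = 7.02 dBu.
Output: 7.02 − 23.5 = -16.5 dBu.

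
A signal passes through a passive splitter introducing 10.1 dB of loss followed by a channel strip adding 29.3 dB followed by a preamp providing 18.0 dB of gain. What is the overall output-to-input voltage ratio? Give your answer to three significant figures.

72.4

Net gain = (−10.1) + 29.3 + 18.0 = 37.2 dB.
Voltage ratio = 10^(37.2/20) = 72.4.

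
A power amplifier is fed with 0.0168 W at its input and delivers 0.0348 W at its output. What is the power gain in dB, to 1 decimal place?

3.2 dB

Power ratio → dB uses the 10·log₁₀ form:
10·log₁₀(0.0348/0.0168) = 10·log₁₀(2.071) = 3.2 dB.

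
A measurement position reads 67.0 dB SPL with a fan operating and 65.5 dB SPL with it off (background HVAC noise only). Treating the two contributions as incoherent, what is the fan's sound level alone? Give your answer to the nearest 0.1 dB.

Subtract intensities: L_src = 10·log₁₀(10^(L_total/10) − 10^(L_bg/10)).
L_src = 10·log₁₀(10^(67.0/10) − 10^(65.5/10)) = 10·log₁₀(1464000) = 61.7 dB SPL.

61.7 dB SPL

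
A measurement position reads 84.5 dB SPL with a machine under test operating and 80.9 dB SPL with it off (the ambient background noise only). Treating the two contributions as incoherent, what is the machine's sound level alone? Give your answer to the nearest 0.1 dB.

Subtract intensities: L_src = 10·log₁₀(10^(L_total/10) − 10^(L_bg/10)).
L_src = 10·log₁₀(10^(84.5/10) − 10^(80.9/10)) = 10·log₁₀(158800000) = 82.0 dB SPL.

82.0 dB SPL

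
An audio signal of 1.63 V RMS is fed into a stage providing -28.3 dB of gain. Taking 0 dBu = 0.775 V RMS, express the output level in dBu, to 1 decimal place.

-21.8 dBu

Input level: 20·log₁₀(1.63/0.775) = 6.46 dBu.
Output: 6.46 − 28.3 = -21.8 dBu.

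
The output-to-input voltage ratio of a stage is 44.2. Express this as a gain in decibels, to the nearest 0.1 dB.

For a voltage ratio, dB = 20·log₁₀(V₂/V₁).
20·log₁₀(44.2) = 32.9 dB.

32.9 dB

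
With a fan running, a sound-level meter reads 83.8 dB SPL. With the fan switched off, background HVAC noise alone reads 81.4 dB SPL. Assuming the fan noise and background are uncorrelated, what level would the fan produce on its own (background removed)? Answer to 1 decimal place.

80.1 dB SPL

Subtract intensities: L_src = 10·log₁₀(10^(L_total/10) − 10^(L_bg/10)).
L_src = 10·log₁₀(10^(83.8/10) − 10^(81.4/10)) = 10·log₁₀(101800000) = 80.1 dB SPL.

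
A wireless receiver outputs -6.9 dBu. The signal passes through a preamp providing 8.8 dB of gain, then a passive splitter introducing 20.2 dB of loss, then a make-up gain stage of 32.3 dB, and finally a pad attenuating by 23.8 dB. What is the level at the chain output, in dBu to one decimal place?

-9.8 dBu

Cascaded gains and losses add directly in dB.
-6.9 + 8.8 − 20.2 + 32.3 − 23.8 = -9.8 dBu.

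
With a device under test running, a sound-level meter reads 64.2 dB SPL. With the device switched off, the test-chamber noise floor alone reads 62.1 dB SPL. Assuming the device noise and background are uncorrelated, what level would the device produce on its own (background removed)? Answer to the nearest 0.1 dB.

60.0 dB SPL

Background correction is a power subtraction:
L_src = 10·log₁₀(10^(64.2/10) − 10^(62.1/10)) = 10·log₁₀(1008000) = 60.0 dB SPL.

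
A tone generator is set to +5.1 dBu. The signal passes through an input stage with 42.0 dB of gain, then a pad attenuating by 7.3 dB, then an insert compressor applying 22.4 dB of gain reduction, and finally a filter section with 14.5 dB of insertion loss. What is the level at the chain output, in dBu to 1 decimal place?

+2.9 dBu

In dB, series stages simply add:
+5.1 + 42.0 − 7.3 − 22.4 − 14.5 = +2.9 dBu.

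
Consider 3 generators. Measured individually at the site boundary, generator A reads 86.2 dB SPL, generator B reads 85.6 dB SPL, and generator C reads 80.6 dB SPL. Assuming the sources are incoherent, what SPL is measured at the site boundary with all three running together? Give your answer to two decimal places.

Incoherent sources sum as intensities:
L_total = 10·log₁₀(10^(86.2/10) + 10^(85.6/10) + 10^(80.6/10)) = 10·log₁₀(894800000) = 89.52 dB SPL.

89.52 dB SPL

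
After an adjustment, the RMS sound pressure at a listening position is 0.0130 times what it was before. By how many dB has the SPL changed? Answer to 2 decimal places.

-37.72 dB

SPL change from a pressure ratio uses the 20·log₁₀ form:
20·log₁₀(0.0130) = -37.72 dB.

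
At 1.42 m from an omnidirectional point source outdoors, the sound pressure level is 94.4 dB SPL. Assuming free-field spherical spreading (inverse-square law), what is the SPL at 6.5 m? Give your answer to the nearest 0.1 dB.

Inverse-square spreading gives ΔL = −20·log₁₀(d₂/d₁).
ΔL = −20·log₁₀(6.5/1.42) = -13.21 dB, so L₂ = 94.4 + (-13.21) = 81.2 dB SPL.

81.2 dB SPL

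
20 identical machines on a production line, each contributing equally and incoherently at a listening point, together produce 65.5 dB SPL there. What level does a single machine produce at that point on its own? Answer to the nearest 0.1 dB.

20 equal incoherent sources add 10·log₁₀(20) = 13.01 dB over one source.
L_one = 65.5 − 13.01 = 52.5 dB SPL.

52.5 dB SPL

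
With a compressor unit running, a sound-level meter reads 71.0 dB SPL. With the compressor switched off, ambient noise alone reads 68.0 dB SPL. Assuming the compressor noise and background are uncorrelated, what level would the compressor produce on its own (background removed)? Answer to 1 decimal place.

68.0 dB SPL

Subtract intensities: L_src = 10·log₁₀(10^(L_total/10) − 10^(L_bg/10)).
L_src = 10·log₁₀(10^(71.0/10) − 10^(68.0/10)) = 10·log₁₀(6280000) = 68.0 dB SPL.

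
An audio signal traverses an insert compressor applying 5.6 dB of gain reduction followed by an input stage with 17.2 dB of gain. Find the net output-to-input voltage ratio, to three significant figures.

3.80

Net gain = (−5.6) + 17.2 = 11.6 dB.
Voltage ratio = 10^(11.6/20) = 3.80.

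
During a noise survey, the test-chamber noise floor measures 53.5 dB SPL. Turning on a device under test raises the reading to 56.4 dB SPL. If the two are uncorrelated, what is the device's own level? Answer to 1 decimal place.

Subtract intensities: L_src = 10·log₁₀(10^(L_total/10) − 10^(L_bg/10)).
L_src = 10·log₁₀(10^(56.4/10) − 10^(53.5/10)) = 10·log₁₀(212600) = 53.3 dB SPL.

53.3 dB SPL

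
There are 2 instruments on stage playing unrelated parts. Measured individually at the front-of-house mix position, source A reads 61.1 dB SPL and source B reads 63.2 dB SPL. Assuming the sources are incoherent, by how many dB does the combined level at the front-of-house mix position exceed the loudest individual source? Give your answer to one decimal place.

2.1 dB

Add the sources as powers (linear), then convert back to dB:
L_total = 10·log₁₀(10^(61.1/10) + 10^(63.2/10)) = 65.29 dB SPL.
Excess over the loudest (63.2 dB): 65.29 − 63.2 = 2.1 dB.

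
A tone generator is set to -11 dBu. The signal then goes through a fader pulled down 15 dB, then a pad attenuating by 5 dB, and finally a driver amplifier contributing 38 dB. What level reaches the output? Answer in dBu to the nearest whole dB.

+7 dBu

In dB, series stages simply add:
-11 − 15 − 5 + 38 = +7 dBu.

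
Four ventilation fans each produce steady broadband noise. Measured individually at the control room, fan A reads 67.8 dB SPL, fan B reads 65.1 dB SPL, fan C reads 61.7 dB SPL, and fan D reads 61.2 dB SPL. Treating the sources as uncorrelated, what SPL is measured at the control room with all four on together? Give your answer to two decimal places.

Add the sources as powers (linear), then convert back to dB:
L_total = 10·log₁₀(10^(67.8/10) + 10^(65.1/10) + 10^(61.7/10) + 10^(61.2/10)) = 10·log₁₀(12060000) = 70.81 dB SPL.

70.81 dB SPL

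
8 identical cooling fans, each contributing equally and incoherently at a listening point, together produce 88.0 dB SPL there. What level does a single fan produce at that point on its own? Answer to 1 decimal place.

8 equal incoherent sources add 10·log₁₀(8) = 9.03 dB over one source.
L_one = 88.0 − 9.03 = 79.0 dB SPL.

79.0 dB SPL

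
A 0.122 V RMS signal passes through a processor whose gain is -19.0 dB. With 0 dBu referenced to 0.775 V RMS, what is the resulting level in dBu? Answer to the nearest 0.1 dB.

-35.1 dBu

Input level: 20·log₁₀(0.122/0.775) = -16.06 dBu.
Output: -16.06 − 19.0 = -35.1 dBu.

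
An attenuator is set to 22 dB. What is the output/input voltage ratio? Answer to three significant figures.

0.0794

Voltage ratio = 10^(dB/20).
10^(-22/20) = 10^(-1.100) = 0.0794.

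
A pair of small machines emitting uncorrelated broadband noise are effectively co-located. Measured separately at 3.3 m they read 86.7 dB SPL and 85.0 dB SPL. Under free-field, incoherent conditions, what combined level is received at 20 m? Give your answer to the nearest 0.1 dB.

73.3 dB SPL

Combined at 3.3 m: 10·log₁₀(10^(86.7/10)+10^(85.0/10)) = 88.94 dB SPL.
Then apply −20·log₁₀(20/3.3) = -15.65 dB → 73.3 dB SPL.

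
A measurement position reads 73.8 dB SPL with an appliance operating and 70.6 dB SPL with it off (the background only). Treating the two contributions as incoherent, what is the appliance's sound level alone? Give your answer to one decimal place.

71.0 dB SPL

Background correction is a power subtraction:
L_src = 10·log₁₀(10^(73.8/10) − 10^(70.6/10)) = 10·log₁₀(12510000) = 71.0 dB SPL.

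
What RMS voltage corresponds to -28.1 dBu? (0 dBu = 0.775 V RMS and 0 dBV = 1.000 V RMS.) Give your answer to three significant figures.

V = 0.775 V × 10^(-28.1/20).
= 0.775 × 0.03936 = 0.0305 V.

0.0305 V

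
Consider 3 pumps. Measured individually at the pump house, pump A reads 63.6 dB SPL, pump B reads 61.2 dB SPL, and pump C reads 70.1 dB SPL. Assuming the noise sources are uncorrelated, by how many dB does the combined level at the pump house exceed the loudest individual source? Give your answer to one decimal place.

Incoherent sources sum as intensities:
L_total = 10·log₁₀(10^(63.6/10) + 10^(61.2/10) + 10^(70.1/10)) = 71.41 dB SPL.
Excess over the loudest (70.1 dB): 71.41 − 70.1 = 1.3 dB.

1.3 dB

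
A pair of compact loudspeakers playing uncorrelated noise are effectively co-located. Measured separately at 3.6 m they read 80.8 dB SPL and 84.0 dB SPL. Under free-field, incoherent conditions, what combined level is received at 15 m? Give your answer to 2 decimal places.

Combined at 3.6 m: 10·log₁₀(10^(80.8/10)+10^(84.0/10)) = 85.699 dB SPL.
Then apply −20·log₁₀(15/3.6) = -12.396 dB → 73.30 dB SPL.

73.30 dB SPL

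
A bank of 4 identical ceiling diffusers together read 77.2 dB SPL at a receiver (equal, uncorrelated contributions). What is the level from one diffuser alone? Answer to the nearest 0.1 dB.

71.2 dB SPL

4 equal incoherent sources add 10·log₁₀(4) = 6.02 dB over one source.
L_one = 77.2 − 6.02 = 71.2 dB SPL.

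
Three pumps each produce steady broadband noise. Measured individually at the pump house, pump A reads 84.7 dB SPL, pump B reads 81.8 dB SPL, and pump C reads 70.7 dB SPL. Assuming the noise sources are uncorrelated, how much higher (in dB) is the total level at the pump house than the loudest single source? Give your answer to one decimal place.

Uncorrelated sources add in intensity (power), not in dB.
L_total = 10·log₁₀(10^(84.7/10) + 10^(81.8/10) + 10^(70.7/10)) = 86.61 dB SPL.
Excess over the loudest (84.7 dB): 86.61 − 84.7 = 1.9 dB.

1.9 dB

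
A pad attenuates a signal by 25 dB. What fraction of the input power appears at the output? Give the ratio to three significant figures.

Power ratio = 10^(dB/10).
10^(-25/10) = 10^(-2.500) = 0.00316.

0.00316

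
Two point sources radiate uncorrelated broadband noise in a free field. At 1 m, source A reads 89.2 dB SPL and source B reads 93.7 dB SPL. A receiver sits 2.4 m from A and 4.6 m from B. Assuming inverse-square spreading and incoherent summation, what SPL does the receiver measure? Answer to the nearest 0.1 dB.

84.1 dB SPL

At the listener: L_A = 89.2 − 20·log₁₀(2.4) = 81.60 dB; L_B = 93.7 − 20·log₁₀(4.6) = 80.44 dB.
Combined: 10·log₁₀(10^(81.60/10)+10^(80.44/10)) = 84.1 dB SPL.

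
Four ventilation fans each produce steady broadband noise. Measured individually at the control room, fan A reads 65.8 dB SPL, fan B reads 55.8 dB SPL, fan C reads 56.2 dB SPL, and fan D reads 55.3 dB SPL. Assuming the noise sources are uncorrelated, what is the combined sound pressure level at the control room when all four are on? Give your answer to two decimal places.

Incoherent sources sum as intensities:
L_total = 10·log₁₀(10^(65.8/10) + 10^(55.8/10) + 10^(56.2/10) + 10^(55.3/10)) = 10·log₁₀(4938000) = 66.94 dB SPL.

66.94 dB SPL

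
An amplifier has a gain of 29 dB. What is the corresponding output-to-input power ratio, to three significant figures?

794

Power ratio = 10^(dB/10).
10^(29/10) = 10^(2.900) = 794.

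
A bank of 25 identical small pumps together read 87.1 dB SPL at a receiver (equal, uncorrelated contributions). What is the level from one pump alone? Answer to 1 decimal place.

25 equal incoherent sources add 10·log₁₀(25) = 13.98 dB over one source.
L_one = 87.1 − 13.98 = 73.1 dB SPL.

73.1 dB SPL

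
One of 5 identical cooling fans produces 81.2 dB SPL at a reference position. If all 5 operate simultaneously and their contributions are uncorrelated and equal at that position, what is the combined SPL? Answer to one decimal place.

88.2 dB SPL

5 equal incoherent sources raise the level by 10·log₁₀(5) = 6.99 dB.
L_total = 81.2 + 6.99 = 88.2 dB SPL.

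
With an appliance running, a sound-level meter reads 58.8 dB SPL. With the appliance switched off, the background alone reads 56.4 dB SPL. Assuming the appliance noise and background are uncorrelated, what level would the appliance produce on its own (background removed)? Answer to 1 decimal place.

Remove the background by subtracting linear intensities:
L_src = 10·log₁₀(10^(58.8/10) − 10^(56.4/10)) = 10·log₁₀(322100) = 55.1 dB SPL.

55.1 dB SPL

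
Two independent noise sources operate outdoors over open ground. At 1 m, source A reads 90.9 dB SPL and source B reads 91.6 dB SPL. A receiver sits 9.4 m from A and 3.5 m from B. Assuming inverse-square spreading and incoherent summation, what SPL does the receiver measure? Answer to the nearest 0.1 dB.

At the listener: L_A = 90.9 − 20·log₁₀(9.4) = 71.44 dB; L_B = 91.6 − 20·log₁₀(3.5) = 80.72 dB.
Combined: 10·log₁₀(10^(71.44/10)+10^(80.72/10)) = 81.2 dB SPL.

81.2 dB SPL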